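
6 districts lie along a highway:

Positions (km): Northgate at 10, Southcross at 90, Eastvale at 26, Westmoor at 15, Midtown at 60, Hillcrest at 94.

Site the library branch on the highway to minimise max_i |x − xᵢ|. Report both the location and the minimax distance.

The 1-center on a line is the midpoint of the two extreme points: leftmost at 10, rightmost at 94.
Optimal location = (10 + 94)/2 = 52; maximum distance = (94 − 10)/2 = 42.

location 52, max distance 42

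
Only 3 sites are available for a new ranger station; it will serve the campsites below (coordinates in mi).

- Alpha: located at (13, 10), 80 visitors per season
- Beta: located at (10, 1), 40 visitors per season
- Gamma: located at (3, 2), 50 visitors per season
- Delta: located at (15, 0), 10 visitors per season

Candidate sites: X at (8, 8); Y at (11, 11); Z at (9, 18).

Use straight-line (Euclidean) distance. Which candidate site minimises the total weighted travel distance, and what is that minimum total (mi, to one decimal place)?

Total weighted distance at each candidate:
  X (8, 8): total = 1218.8
  Y (11, 11): total = 1300.0
  Z (9, 18): total = 2440.9
Minimum is at X with total 1218.8 mi.

X, total 1218.8 mi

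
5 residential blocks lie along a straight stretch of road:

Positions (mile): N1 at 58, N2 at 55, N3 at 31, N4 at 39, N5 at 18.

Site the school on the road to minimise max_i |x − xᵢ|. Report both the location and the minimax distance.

location 38, max distance 20

The 1-center on a line is the midpoint of the two extreme points: leftmost at 18, rightmost at 58.
Optimal location = (18 + 58)/2 = 38; maximum distance = (58 − 18)/2 = 20.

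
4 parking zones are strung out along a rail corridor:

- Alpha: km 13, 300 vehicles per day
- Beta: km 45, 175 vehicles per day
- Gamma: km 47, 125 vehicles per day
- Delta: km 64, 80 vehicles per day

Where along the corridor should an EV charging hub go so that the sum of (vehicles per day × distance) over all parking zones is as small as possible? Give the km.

For a sum of weighted absolute distances on a line, the optimum is the weighted median (not the mean). Total weight W = 680; half-weight = 340.
Sort by position and accumulate weight:
  km 13 (Alpha, w=300) → cum 300
  km 45 (Beta, w=175) → cum 475  ≥ 340 → median here
  km 47 (Gamma, w=125) → cum 600
  km 64 (Delta, w=80) → cum 680
Optimal location: km 45.

x = 45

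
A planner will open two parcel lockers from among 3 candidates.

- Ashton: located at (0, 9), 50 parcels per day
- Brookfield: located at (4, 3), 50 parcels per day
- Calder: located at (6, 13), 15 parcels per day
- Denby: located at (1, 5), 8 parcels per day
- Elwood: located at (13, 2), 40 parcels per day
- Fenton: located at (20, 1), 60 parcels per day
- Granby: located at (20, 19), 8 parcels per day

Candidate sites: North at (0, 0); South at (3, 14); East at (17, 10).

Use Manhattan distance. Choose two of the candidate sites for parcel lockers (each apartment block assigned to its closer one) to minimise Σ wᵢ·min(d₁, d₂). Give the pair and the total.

{North, East}, total 2354

Evaluate every pair (each demand assigned to the nearer of the two):
  {North, East}: total = 2354
  {South, East}: total = 2444
  {North, South}: total = 2894
Best pair: {North, East} with total 2354.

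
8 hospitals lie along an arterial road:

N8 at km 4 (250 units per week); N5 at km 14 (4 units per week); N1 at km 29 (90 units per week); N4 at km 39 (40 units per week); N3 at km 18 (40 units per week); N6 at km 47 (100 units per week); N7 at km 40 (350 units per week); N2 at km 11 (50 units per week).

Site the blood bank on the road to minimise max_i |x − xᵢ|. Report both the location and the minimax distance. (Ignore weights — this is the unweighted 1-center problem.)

location 25.5, max distance 21.5

The 1-center on a line is the midpoint of the two extreme points: leftmost at 4, rightmost at 47.
Optimal location = (4 + 47)/2 = 25.5; maximum distance = (47 − 4)/2 = 21.5.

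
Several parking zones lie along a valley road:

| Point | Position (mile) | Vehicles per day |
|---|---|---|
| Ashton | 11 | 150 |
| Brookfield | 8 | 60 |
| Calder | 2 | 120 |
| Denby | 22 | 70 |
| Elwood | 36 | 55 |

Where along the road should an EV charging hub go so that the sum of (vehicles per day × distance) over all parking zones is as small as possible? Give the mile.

x = 11

For a sum of weighted absolute distances on a line, the optimum is the weighted median (not the mean). Total weight W = 455; half-weight = 227.5.
Sort by position and accumulate weight:
  mile 2 (Calder, w=120) → cum 120
  mile 8 (Brookfield, w=60) → cum 180
  mile 11 (Ashton, w=150) → cum 330  ≥ 227.5 → median here
  mile 22 (Denby, w=70) → cum 400
  mile 36 (Elwood, w=55) → cum 455
Optimal location: mile 11.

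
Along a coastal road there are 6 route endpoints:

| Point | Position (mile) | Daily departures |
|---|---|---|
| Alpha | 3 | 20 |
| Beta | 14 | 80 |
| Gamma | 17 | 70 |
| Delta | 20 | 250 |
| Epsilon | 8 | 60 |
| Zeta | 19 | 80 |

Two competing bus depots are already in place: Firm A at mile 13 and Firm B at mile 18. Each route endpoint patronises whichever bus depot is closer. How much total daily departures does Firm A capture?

The indifferent point is the midpoint (13+18)/2 = 15.5; route endpoints left of it (closer to Firm A at 13) go to Firm A, those right go to Firm B.
  Alpha at 3 (w=20) → Firm A
  Epsilon at 8 (w=60) → Firm A
  Beta at 14 (w=80) → Firm A
  Gamma at 17 (w=70) → Firm B
  Zeta at 19 (w=80) → Firm B
  Delta at 20 (w=250) → Firm B
Firm A captures 160; Firm B captures 400.

160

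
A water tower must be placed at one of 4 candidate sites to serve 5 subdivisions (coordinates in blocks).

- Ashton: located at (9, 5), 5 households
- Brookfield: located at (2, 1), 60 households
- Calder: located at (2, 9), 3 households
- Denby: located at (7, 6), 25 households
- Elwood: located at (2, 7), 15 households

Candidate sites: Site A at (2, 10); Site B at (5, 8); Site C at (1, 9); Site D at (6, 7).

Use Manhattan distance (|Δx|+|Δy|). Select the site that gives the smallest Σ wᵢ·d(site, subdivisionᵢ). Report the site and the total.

Total weighted distance at each candidate:
  Site A (2, 10): total = 873
  Site B (5, 8): total = 807
  Site C (1, 9): total = 873
  Site D (6, 7): total = 753
Minimum is at Site D with total 753 blocks.

Site D, total 753 blocks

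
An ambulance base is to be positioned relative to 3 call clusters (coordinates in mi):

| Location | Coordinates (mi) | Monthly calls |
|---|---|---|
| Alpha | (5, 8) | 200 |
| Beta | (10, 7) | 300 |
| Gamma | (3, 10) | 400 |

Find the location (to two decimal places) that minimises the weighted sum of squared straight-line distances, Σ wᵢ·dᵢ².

(5.78, 8.56)

The minimiser of Σwᵢ‖p−pᵢ‖² is the weighted centroid p* = (Σwᵢpᵢ)/(Σwᵢ).
Σwᵢ = 900.
Σwᵢxᵢ = 200·5 + 300·10 + 400·3 = 5200.
Σwᵢyᵢ = 200·8 + 300·7 + 400·10 = 7700.
x* = 5200/900 = 5.78, y* = 7700/900 = 8.56.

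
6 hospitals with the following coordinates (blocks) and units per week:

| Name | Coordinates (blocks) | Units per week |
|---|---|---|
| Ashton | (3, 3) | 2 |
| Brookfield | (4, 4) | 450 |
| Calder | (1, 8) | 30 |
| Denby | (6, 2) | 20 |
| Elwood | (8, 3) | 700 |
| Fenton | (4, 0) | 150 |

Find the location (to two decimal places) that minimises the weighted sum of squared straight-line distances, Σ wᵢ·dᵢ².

The minimiser of Σwᵢ‖p−pᵢ‖² is the weighted centroid p* = (Σwᵢpᵢ)/(Σwᵢ).
Σwᵢ = 1352.
Σwᵢxᵢ = 2·3 + 450·4 + 30·1 + 20·6 + 700·8 + 150·4 = 8156.
Σwᵢyᵢ = 2·3 + 450·4 + 30·8 + 20·2 + 700·3 + 150·0 = 4186.
x* = 8156/1352 = 6.03, y* = 4186/1352 = 3.10.

(6.03, 3.10)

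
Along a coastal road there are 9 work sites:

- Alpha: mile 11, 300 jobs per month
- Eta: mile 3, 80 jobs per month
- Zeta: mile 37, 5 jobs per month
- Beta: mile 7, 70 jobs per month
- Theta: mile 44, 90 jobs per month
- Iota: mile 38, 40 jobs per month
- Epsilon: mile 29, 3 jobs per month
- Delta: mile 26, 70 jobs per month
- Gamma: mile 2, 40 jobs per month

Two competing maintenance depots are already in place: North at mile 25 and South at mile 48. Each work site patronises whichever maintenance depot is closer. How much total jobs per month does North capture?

The indifferent point is the midpoint (25+48)/2 = 36.5; work sites left of it (closer to North at 25) go to North, those right go to South.
  Gamma at 2 (w=40) → North
  Eta at 3 (w=80) → North
  Beta at 7 (w=70) → North
  Alpha at 11 (w=300) → North
  Delta at 26 (w=70) → North
  Epsilon at 29 (w=3) → North
  Zeta at 37 (w=5) → South
  Iota at 38 (w=40) → South
  Theta at 44 (w=90) → South
North captures 563; South captures 135.

563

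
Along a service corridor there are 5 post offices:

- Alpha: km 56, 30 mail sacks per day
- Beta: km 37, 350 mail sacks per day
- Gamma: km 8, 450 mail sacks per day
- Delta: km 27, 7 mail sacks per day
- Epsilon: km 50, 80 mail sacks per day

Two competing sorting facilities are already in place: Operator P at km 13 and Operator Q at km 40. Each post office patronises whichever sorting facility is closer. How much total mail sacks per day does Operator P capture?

The indifferent point is the midpoint (13+40)/2 = 26.5; post offices left of it (closer to Operator P at 13) go to Operator P, those right go to Operator Q.
  Gamma at 8 (w=450) → Operator P
  Delta at 27 (w=7) → Operator Q
  Beta at 37 (w=350) → Operator Q
  Epsilon at 50 (w=80) → Operator Q
  Alpha at 56 (w=30) → Operator Q
Operator P captures 450; Operator Q captures 467.

450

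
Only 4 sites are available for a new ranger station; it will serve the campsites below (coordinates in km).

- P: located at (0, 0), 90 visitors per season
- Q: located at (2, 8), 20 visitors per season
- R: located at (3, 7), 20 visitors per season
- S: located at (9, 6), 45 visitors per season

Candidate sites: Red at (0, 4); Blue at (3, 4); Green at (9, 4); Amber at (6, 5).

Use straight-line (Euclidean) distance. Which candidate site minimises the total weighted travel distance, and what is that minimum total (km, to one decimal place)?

Total weighted distance at each candidate:
  Red (0, 4): total = 949.2
  Blue (3, 4): total = 877.1
  Green (9, 4): total = 1271.8
  Amber (6, 5): total = 1017.3
Minimum is at Blue with total 877.1 km.

Blue, total 877.1 km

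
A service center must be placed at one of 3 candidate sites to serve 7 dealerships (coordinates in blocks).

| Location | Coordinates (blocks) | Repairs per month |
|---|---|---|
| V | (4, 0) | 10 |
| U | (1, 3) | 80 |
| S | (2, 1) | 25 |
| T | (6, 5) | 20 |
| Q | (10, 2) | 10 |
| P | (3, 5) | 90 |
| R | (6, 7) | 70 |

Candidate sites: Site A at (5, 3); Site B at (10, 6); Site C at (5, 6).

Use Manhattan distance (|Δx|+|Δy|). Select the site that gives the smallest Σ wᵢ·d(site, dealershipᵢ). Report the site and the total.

Site A, total 1315 blocks

Total weighted distance at each candidate:
  Site A (5, 3): total = 1315
  Site B (10, 6): total = 2615
  Site C (5, 6): total = 1370
Minimum is at Site A with total 1315 blocks.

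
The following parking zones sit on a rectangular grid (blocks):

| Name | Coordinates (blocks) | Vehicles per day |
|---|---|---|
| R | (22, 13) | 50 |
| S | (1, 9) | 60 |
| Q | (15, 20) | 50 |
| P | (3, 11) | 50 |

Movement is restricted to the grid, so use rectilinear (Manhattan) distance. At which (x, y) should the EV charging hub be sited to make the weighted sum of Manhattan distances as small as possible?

Manhattan distance separates: Σwᵢ(|x−xᵢ|+|y−yᵢ|) = Σwᵢ|x−xᵢ| + Σwᵢ|y−yᵢ|, so x and y are optimised independently as 1-D weighted medians.
Total weight W = 210; half = 105.
x-coordinate, sorted with cumulative weight:
  x=1 (S, w=60) cum 60
  x=3 (P, w=50) cum 110  ← median
  x=15 (Q, w=50) cum 160
  x=22 (R, w=50) cum 210
⇒ x* = 3
y-coordinate, sorted with cumulative weight:
  y=9 (S, w=60) cum 60
  y=11 (P, w=50) cum 110  ← median
  y=13 (R, w=50) cum 160
  y=20 (Q, w=50) cum 210
⇒ y* = 11

(3, 11)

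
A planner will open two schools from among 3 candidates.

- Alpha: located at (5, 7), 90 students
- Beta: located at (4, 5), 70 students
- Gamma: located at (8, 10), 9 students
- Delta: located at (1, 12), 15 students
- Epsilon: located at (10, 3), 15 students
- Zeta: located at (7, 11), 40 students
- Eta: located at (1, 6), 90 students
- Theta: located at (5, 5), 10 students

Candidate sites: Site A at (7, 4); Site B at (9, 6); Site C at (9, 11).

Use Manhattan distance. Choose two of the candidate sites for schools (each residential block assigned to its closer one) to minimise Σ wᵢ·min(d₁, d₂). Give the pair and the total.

{Site A, Site C}, total 1773

Evaluate every pair (each demand assigned to the nearer of the two):
  {Site A, Site C}: total = 1773
  {Site B, Site C}: total = 1933
  {Site A, Site B}: total = 2075
Best pair: {Site A, Site C} with total 1773.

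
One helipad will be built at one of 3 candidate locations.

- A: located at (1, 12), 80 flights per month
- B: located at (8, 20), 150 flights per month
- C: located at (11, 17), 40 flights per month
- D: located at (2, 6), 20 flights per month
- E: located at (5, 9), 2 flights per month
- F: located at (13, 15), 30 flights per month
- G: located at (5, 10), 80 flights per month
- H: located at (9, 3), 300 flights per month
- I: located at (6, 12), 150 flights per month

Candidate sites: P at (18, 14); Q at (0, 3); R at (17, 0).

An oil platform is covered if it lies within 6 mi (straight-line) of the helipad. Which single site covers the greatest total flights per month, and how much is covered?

Coverage radius r = 6 mi; a point is covered iff (Δx)²+(Δy)² ≤ 6² = 36.
  P (18, 14): covers {F} → 30
  Q (0, 3): covers {D} → 20
  R (17, 0): covers {none} → 0
Maximum coverage at P: 30 flights per month.

P, covering 30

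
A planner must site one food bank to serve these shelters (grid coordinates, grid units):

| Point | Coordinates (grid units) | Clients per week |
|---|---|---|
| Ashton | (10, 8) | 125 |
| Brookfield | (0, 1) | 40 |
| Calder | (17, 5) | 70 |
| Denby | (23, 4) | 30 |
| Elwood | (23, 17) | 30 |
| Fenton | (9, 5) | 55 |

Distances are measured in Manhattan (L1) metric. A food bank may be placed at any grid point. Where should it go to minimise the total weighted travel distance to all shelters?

(10, 5)

Manhattan distance separates: Σwᵢ(|x−xᵢ|+|y−yᵢ|) = Σwᵢ|x−xᵢ| + Σwᵢ|y−yᵢ|, so x and y are optimised independently as 1-D weighted medians.
Total weight W = 350; half = 175.
x-coordinate, sorted with cumulative weight:
  x=0 (Brookfield, w=40) cum 40
  x=9 (Fenton, w=55) cum 95
  x=10 (Ashton, w=125) cum 220  ← median
  x=17 (Calder, w=70) cum 290
  x=23 (Denby, w=30) cum 320
  x=23 (Elwood, w=30) cum 350
⇒ x* = 10
y-coordinate, sorted with cumulative weight:
  y=1 (Brookfield, w=40) cum 40
  y=4 (Denby, w=30) cum 70
  y=5 (Calder, w=70) cum 140
  y=5 (Fenton, w=55) cum 195  ← median
  y=8 (Ashton, w=125) cum 320
  y=17 (Elwood, w=30) cum 350
⇒ y* = 5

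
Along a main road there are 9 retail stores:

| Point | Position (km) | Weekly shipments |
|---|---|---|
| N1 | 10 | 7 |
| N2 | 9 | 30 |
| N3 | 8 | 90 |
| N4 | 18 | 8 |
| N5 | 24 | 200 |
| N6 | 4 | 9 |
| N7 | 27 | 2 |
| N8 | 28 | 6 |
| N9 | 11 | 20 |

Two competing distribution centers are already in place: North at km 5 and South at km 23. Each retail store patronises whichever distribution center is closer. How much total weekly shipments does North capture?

The indifferent point is the midpoint (5+23)/2 = 14; retail stores left of it (closer to North at 5) go to North, those right go to South.
  N6 at 4 (w=9) → North
  N3 at 8 (w=90) → North
  N2 at 9 (w=30) → North
  N1 at 10 (w=7) → North
  N9 at 11 (w=20) → North
  N4 at 18 (w=8) → South
  N5 at 24 (w=200) → South
  N7 at 27 (w=2) → South
  N8 at 28 (w=6) → South
North captures 156; South captures 216.

156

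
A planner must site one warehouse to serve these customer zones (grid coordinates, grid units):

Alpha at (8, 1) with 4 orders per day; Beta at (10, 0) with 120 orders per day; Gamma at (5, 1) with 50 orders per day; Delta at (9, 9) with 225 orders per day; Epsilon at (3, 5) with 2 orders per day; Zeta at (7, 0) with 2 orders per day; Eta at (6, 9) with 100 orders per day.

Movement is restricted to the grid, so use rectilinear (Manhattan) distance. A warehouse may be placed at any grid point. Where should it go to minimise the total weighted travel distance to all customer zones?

Manhattan distance separates: Σwᵢ(|x−xᵢ|+|y−yᵢ|) = Σwᵢ|x−xᵢ| + Σwᵢ|y−yᵢ|, so x and y are optimised independently as 1-D weighted medians.
Total weight W = 503; half = 251.5.
x-coordinate, sorted with cumulative weight:
  x=3 (Epsilon, w=2) cum 2
  x=5 (Gamma, w=50) cum 52
  x=6 (Eta, w=100) cum 152
  x=7 (Zeta, w=2) cum 154
  x=8 (Alpha, w=4) cum 158
  x=9 (Delta, w=225) cum 383  ← median
  x=10 (Beta, w=120) cum 503
⇒ x* = 9
y-coordinate, sorted with cumulative weight:
  y=0 (Beta, w=120) cum 120
  y=0 (Zeta, w=2) cum 122
  y=1 (Alpha, w=4) cum 126
  y=1 (Gamma, w=50) cum 176
  y=5 (Epsilon, w=2) cum 178
  y=9 (Delta, w=225) cum 403  ← median
  y=9 (Eta, w=100) cum 503
⇒ y* = 9

(9, 9)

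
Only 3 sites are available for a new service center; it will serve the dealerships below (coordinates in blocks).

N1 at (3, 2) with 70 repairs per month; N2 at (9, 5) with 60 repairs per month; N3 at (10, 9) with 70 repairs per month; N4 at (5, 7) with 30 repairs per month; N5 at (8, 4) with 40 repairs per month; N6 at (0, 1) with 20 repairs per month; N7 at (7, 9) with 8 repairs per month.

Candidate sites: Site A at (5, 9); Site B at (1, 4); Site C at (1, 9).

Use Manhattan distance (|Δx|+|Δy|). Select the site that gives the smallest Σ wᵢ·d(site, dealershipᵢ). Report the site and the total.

Total weighted distance at each candidate:
  Site A (5, 9): total = 2116
  Site B (1, 4): total = 2458
  Site C (1, 9): total = 2868
Minimum is at Site A with total 2116 blocks.

Site A, total 2116 blocks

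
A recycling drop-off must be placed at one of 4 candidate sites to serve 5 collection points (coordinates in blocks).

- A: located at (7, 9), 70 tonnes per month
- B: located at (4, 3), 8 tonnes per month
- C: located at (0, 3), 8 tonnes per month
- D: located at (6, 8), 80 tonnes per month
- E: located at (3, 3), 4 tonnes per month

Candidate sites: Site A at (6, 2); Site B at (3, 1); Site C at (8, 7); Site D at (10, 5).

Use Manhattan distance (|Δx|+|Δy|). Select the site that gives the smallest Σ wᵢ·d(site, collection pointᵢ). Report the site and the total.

Site C, total 646 blocks

Total weighted distance at each candidate:
  Site A (6, 2): total = 1136
  Site B (3, 1): total = 1712
  Site C (8, 7): total = 646
  Site D (10, 5): total = 1246
Minimum is at Site C with total 646 blocks.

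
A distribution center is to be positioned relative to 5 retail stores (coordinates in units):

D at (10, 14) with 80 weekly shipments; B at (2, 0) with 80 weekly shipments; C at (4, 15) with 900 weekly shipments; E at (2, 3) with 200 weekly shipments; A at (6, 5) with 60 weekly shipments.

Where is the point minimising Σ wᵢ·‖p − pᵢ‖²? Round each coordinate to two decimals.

The minimiser of Σwᵢ‖p−pᵢ‖² is the weighted centroid p* = (Σwᵢpᵢ)/(Σwᵢ).
Σwᵢ = 1320.
Σwᵢxᵢ = 80·10 + 80·2 + 900·4 + 200·2 + 60·6 = 5320.
Σwᵢyᵢ = 80·14 + 80·0 + 900·15 + 200·3 + 60·5 = 15520.
x* = 5320/1320 = 4.03, y* = 15520/1320 = 11.76.

(4.03, 11.76)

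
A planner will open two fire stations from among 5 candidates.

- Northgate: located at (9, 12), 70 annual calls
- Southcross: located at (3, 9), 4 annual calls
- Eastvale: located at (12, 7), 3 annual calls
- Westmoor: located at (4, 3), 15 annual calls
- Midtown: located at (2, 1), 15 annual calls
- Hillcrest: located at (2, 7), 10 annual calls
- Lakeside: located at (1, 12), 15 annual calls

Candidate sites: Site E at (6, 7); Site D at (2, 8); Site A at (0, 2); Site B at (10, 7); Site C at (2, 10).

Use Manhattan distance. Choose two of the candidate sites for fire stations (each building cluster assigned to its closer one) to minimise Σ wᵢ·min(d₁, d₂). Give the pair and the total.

{Site D, Site B}, total 729

Evaluate every pair (each demand assigned to the nearer of the two):
  {Site D, Site B}: total = 729
  {Site B, Site C}: total = 779
  {Site A, Site B}: total = 817
  {Site E, Site D}: total = 866
  {Site A, Site C}: total = 872
  {Site E, Site B}: total = 876
  {Site E, Site C}: total = 886
  {Site E, Site A}: total = 908
  {Site D, Site C}: total = 936
  {Site D, Site A}: total = 1016
Best pair: {Site D, Site B} with total 729.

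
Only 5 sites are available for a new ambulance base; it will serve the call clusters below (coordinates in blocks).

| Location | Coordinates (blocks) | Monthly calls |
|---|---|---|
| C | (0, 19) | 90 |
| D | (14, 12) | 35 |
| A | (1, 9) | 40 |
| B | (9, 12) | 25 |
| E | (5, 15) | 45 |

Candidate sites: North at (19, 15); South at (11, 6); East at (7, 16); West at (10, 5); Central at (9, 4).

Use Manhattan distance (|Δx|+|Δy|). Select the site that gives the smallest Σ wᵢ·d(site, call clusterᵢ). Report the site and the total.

Total weighted distance at each candidate:
  North (19, 15): total = 4265
  South (11, 6): total = 3870
  East (7, 16): total = 2090
  West (10, 5): total = 3940
  Central (9, 4): total = 4010
Minimum is at East with total 2090 blocks.

East, total 2090 blocks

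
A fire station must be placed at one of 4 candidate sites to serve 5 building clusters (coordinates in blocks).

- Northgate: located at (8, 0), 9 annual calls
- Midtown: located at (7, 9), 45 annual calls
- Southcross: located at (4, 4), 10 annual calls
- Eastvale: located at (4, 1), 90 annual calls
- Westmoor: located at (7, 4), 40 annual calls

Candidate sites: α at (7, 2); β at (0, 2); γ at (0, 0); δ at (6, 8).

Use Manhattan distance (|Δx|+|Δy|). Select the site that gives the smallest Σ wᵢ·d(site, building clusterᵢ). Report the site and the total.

α, total 832 blocks

Total weighted distance at each candidate:
  α (7, 2): total = 832
  β (0, 2): total = 1590
  γ (0, 0): total = 1762
  δ (6, 8): total = 1250
Minimum is at α with total 832 blocks.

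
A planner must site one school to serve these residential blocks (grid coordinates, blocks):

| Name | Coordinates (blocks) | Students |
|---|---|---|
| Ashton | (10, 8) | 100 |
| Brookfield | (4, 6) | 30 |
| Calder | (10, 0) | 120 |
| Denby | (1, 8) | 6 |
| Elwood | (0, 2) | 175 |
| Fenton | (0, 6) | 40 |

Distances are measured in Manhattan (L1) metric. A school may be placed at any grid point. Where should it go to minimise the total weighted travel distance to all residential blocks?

Manhattan distance separates: Σwᵢ(|x−xᵢ|+|y−yᵢ|) = Σwᵢ|x−xᵢ| + Σwᵢ|y−yᵢ|, so x and y are optimised independently as 1-D weighted medians.
Total weight W = 471; half = 235.5.
x-coordinate, sorted with cumulative weight:
  x=0 (Elwood, w=175) cum 175
  x=0 (Fenton, w=40) cum 215
  x=1 (Denby, w=6) cum 221
  x=4 (Brookfield, w=30) cum 251  ← median
  x=10 (Ashton, w=100) cum 351
  x=10 (Calder, w=120) cum 471
⇒ x* = 4
y-coordinate, sorted with cumulative weight:
  y=0 (Calder, w=120) cum 120
  y=2 (Elwood, w=175) cum 295  ← median
  y=6 (Brookfield, w=30) cum 325
  y=6 (Fenton, w=40) cum 365
  y=8 (Ashton, w=100) cum 465
  y=8 (Denby, w=6) cum 471
⇒ y* = 2

(4, 2)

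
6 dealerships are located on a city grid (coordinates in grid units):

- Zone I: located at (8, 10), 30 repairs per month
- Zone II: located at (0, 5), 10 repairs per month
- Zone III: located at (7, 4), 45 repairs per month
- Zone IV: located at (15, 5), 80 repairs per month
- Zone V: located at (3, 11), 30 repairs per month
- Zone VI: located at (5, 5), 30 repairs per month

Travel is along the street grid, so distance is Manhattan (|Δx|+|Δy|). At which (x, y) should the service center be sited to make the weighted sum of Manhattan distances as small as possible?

(7, 5)

Manhattan distance separates: Σwᵢ(|x−xᵢ|+|y−yᵢ|) = Σwᵢ|x−xᵢ| + Σwᵢ|y−yᵢ|, so x and y are optimised independently as 1-D weighted medians.
Total weight W = 225; half = 112.5.
x-coordinate, sorted with cumulative weight:
  x=0 (Zone II, w=10) cum 10
  x=3 (Zone V, w=30) cum 40
  x=5 (Zone VI, w=30) cum 70
  x=7 (Zone III, w=45) cum 115  ← median
  x=8 (Zone I, w=30) cum 145
  x=15 (Zone IV, w=80) cum 225
⇒ x* = 7
y-coordinate, sorted with cumulative weight:
  y=4 (Zone III, w=45) cum 45
  y=5 (Zone II, w=10) cum 55
  y=5 (Zone IV, w=80) cum 135  ← median
  y=5 (Zone VI, w=30) cum 165
  y=10 (Zone I, w=30) cum 195
  y=11 (Zone V, w=30) cum 225
⇒ y* = 5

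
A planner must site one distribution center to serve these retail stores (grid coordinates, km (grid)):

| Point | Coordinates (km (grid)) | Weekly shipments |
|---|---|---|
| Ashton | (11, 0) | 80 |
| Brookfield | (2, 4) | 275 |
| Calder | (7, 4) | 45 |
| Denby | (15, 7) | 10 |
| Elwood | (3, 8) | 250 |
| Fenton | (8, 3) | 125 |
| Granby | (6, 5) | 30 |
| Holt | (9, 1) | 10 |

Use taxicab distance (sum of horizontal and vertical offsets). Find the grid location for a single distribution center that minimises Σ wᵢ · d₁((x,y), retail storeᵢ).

(3, 4)

Manhattan distance separates: Σwᵢ(|x−xᵢ|+|y−yᵢ|) = Σwᵢ|x−xᵢ| + Σwᵢ|y−yᵢ|, so x and y are optimised independently as 1-D weighted medians.
Total weight W = 825; half = 412.5.
x-coordinate, sorted with cumulative weight:
  x=2 (Brookfield, w=275) cum 275
  x=3 (Elwood, w=250) cum 525  ← median
  x=6 (Granby, w=30) cum 555
  x=7 (Calder, w=45) cum 600
  x=8 (Fenton, w=125) cum 725
  x=9 (Holt, w=10) cum 735
  x=11 (Ashton, w=80) cum 815
  x=15 (Denby, w=10) cum 825
⇒ x* = 3
y-coordinate, sorted with cumulative weight:
  y=0 (Ashton, w=80) cum 80
  y=1 (Holt, w=10) cum 90
  y=3 (Fenton, w=125) cum 215
  y=4 (Brookfield, w=275) cum 490  ← median
  y=4 (Calder, w=45) cum 535
  y=5 (Granby, w=30) cum 565
  y=7 (Denby, w=10) cum 575
  y=8 (Elwood, w=250) cum 825
⇒ y* = 4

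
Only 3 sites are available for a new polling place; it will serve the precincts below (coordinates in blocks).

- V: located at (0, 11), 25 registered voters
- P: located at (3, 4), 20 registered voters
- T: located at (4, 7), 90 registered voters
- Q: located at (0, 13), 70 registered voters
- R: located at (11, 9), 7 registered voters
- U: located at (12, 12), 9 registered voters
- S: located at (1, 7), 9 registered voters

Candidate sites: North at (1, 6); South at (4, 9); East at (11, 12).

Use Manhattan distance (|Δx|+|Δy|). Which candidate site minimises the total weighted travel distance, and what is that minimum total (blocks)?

South, total 1203 blocks

Total weighted distance at each candidate:
  North (1, 6): total = 1403
  South (4, 9): total = 1203
  East (11, 12): total = 2705
Minimum is at South with total 1203 blocks.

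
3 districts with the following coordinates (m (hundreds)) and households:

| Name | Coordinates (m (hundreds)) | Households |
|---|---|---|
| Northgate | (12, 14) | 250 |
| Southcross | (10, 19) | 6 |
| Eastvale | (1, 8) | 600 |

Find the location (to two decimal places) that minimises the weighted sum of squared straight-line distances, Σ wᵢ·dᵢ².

The minimiser of Σwᵢ‖p−pᵢ‖² is the weighted centroid p* = (Σwᵢpᵢ)/(Σwᵢ).
Σwᵢ = 856.
Σwᵢxᵢ = 250·12 + 6·10 + 600·1 = 3660.
Σwᵢyᵢ = 250·14 + 6·19 + 600·8 = 8414.
x* = 3660/856 = 4.28, y* = 8414/856 = 9.83.

(4.28, 9.83)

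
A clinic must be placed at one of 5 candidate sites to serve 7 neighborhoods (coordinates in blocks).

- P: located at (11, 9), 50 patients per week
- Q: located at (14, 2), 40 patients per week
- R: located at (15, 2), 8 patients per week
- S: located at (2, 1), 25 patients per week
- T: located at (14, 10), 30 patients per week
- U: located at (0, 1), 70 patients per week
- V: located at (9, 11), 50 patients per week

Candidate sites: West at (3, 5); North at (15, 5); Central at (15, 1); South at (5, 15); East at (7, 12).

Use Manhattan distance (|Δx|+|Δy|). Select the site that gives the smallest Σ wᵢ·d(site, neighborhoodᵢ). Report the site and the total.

West, total 2975 blocks

Total weighted distance at each candidate:
  West (3, 5): total = 2975
  North (15, 5): total = 3119
  Central (15, 1): total = 3163
  South (5, 15): total = 4239
  East (7, 12): total = 3254
Minimum is at West with total 2975 blocks.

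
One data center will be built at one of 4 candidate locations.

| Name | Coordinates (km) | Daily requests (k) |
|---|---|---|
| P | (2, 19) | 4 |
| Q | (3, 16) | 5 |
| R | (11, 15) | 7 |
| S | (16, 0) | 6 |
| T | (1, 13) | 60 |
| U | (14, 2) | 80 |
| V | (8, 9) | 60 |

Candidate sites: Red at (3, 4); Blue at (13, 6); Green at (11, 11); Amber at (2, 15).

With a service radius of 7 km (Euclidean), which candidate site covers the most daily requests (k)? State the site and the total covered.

Coverage radius r = 7 km; a point is covered iff (Δx)²+(Δy)² ≤ 7² = 49.
  Red (3, 4): covers {none} → 0
  Blue (13, 6): covers {S, U, V} → 146
  Green (11, 11): covers {R, V} → 67
  Amber (2, 15): covers {P, Q, T} → 69
Maximum coverage at Blue: 146 daily requests (k).

Blue, covering 146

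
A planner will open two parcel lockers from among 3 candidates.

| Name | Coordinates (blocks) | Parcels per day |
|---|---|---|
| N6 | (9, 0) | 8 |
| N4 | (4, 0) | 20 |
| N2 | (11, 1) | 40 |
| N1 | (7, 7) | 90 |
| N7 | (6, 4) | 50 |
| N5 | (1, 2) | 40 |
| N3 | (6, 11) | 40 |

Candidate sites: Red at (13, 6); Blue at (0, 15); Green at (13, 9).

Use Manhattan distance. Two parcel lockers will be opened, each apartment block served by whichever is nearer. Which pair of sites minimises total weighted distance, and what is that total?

Evaluate every pair (each demand assigned to the nearer of the two):
  {Red, Blue}: total = 2700
  {Red, Green}: total = 2740
  {Blue, Green}: total = 3104
Best pair: {Red, Blue} with total 2700.

{Red, Blue}, total 2700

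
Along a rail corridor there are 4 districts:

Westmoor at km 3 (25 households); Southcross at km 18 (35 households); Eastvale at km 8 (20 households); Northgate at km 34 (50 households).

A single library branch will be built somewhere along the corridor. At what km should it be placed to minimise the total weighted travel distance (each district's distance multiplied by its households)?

For a sum of weighted absolute distances on a line, the optimum is the weighted median (not the mean). Total weight W = 130; half-weight = 65.
Sort by position and accumulate weight:
  km 3 (Westmoor, w=25) → cum 25
  km 8 (Eastvale, w=20) → cum 45
  km 18 (Southcross, w=35) → cum 80  ≥ 65 → median here
  km 34 (Northgate, w=50) → cum 130
Optimal location: km 18.

x = 18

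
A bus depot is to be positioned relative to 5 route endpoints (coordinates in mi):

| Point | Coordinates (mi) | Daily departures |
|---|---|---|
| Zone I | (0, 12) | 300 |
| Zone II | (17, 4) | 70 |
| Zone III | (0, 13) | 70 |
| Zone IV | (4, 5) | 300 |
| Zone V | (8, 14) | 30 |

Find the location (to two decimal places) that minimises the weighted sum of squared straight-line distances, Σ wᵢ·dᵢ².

(3.42, 8.71)

The minimiser of Σwᵢ‖p−pᵢ‖² is the weighted centroid p* = (Σwᵢpᵢ)/(Σwᵢ).
Σwᵢ = 770.
Σwᵢxᵢ = 300·0 + 70·17 + 70·0 + 300·4 + 30·8 = 2630.
Σwᵢyᵢ = 300·12 + 70·4 + 70·13 + 300·5 + 30·14 = 6710.
x* = 2630/770 = 3.42, y* = 6710/770 = 8.71.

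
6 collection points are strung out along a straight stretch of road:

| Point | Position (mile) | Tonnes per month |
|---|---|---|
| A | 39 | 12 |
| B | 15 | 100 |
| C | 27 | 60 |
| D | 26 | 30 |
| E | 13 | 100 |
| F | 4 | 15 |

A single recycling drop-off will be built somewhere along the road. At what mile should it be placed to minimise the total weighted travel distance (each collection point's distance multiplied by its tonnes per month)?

x = 15

For a sum of weighted absolute distances on a line, the optimum is the weighted median (not the mean). Total weight W = 317; half-weight = 158.5.
Sort by position and accumulate weight:
  mile 4 (F, w=15) → cum 15
  mile 13 (E, w=100) → cum 115
  mile 15 (B, w=100) → cum 215  ≥ 158.5 → median here
  mile 26 (D, w=30) → cum 245
  mile 27 (C, w=60) → cum 305
  mile 39 (A, w=12) → cum 317
Optimal location: mile 15.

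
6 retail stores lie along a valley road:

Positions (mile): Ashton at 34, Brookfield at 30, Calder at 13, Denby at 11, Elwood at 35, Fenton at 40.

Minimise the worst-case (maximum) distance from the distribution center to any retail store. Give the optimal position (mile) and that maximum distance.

location 25.5, max distance 14.5

The 1-center on a line is the midpoint of the two extreme points: leftmost at 11, rightmost at 40.
Optimal location = (11 + 40)/2 = 25.5; maximum distance = (40 − 11)/2 = 14.5.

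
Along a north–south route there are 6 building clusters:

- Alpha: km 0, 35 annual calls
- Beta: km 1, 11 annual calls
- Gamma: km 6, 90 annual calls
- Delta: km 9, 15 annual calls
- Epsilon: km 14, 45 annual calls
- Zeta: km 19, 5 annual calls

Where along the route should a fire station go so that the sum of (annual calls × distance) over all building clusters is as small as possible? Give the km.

For a sum of weighted absolute distances on a line, the optimum is the weighted median (not the mean). Total weight W = 201; half-weight = 100.5.
Sort by position and accumulate weight:
  km 0 (Alpha, w=35) → cum 35
  km 1 (Beta, w=11) → cum 46
  km 6 (Gamma, w=90) → cum 136  ≥ 100.5 → median here
  km 9 (Delta, w=15) → cum 151
  km 14 (Epsilon, w=45) → cum 196
  km 19 (Zeta, w=5) → cum 201
Optimal location: km 6.

x = 6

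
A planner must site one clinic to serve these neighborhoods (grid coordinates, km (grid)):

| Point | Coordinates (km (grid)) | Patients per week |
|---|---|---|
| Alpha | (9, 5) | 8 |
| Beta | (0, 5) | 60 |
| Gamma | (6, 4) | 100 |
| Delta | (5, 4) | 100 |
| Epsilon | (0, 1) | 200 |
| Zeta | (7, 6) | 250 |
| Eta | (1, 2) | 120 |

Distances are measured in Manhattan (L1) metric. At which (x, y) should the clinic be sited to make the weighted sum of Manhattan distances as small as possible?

(5, 4)

Manhattan distance separates: Σwᵢ(|x−xᵢ|+|y−yᵢ|) = Σwᵢ|x−xᵢ| + Σwᵢ|y−yᵢ|, so x and y are optimised independently as 1-D weighted medians.
Total weight W = 838; half = 419.
x-coordinate, sorted with cumulative weight:
  x=0 (Beta, w=60) cum 60
  x=0 (Epsilon, w=200) cum 260
  x=1 (Eta, w=120) cum 380
  x=5 (Delta, w=100) cum 480  ← median
  x=6 (Gamma, w=100) cum 580
  x=7 (Zeta, w=250) cum 830
  x=9 (Alpha, w=8) cum 838
⇒ x* = 5
y-coordinate, sorted with cumulative weight:
  y=1 (Epsilon, w=200) cum 200
  y=2 (Eta, w=120) cum 320
  y=4 (Gamma, w=100) cum 420  ← median
  y=4 (Delta, w=100) cum 520
  y=5 (Alpha, w=8) cum 528
  y=5 (Beta, w=60) cum 588
  y=6 (Zeta, w=250) cum 838
⇒ y* = 4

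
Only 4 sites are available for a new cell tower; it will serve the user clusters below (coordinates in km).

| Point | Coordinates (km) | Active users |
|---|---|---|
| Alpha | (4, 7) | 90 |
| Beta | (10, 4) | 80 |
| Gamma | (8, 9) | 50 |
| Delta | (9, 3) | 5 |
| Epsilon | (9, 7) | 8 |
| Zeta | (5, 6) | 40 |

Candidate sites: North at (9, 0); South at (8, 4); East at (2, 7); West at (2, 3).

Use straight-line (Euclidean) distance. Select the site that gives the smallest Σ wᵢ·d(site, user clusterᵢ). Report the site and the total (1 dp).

Total weighted distance at each candidate:
  North (9, 0): total = 1916.3
  South (8, 4): total = 1036.6
  East (2, 7): total = 1402.6
  West (2, 3): total = 1740.9
Minimum is at South with total 1036.6 km.

South, total 1036.6 km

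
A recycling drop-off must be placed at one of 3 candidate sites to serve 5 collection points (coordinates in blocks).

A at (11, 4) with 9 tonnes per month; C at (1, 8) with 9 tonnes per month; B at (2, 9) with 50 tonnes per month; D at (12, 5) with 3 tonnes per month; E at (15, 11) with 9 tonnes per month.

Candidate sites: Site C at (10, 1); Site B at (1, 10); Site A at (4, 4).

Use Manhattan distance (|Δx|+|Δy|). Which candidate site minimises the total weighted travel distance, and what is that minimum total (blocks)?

Total weighted distance at each candidate:
  Site C (10, 1): total = 1133
  Site B (1, 10): total = 445
  Site A (4, 4): total = 665
Minimum is at Site B with total 445 blocks.

Site B, total 445 blocks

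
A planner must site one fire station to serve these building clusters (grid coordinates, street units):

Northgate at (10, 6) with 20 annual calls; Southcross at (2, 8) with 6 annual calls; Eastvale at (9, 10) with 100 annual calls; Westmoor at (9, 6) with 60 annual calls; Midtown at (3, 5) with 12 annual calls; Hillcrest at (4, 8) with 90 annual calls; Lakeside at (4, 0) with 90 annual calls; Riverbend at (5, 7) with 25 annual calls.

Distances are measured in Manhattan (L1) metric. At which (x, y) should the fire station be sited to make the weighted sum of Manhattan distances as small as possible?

(5, 7)

Manhattan distance separates: Σwᵢ(|x−xᵢ|+|y−yᵢ|) = Σwᵢ|x−xᵢ| + Σwᵢ|y−yᵢ|, so x and y are optimised independently as 1-D weighted medians.
Total weight W = 403; half = 201.5.
x-coordinate, sorted with cumulative weight:
  x=2 (Southcross, w=6) cum 6
  x=3 (Midtown, w=12) cum 18
  x=4 (Hillcrest, w=90) cum 108
  x=4 (Lakeside, w=90) cum 198
  x=5 (Riverbend, w=25) cum 223  ← median
  x=9 (Eastvale, w=100) cum 323
  x=9 (Westmoor, w=60) cum 383
  x=10 (Northgate, w=20) cum 403
⇒ x* = 5
y-coordinate, sorted with cumulative weight:
  y=0 (Lakeside, w=90) cum 90
  y=5 (Midtown, w=12) cum 102
  y=6 (Northgate, w=20) cum 122
  y=6 (Westmoor, w=60) cum 182
  y=7 (Riverbend, w=25) cum 207  ← median
  y=8 (Southcross, w=6) cum 213
  y=8 (Hillcrest, w=90) cum 303
  y=10 (Eastvale, w=100) cum 403
⇒ y* = 7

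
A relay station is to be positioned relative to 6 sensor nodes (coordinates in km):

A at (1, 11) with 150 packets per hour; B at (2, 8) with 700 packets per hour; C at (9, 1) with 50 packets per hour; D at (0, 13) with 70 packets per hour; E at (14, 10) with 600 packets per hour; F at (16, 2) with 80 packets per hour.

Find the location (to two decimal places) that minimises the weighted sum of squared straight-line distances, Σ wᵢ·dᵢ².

(7.08, 8.71)

The minimiser of Σwᵢ‖p−pᵢ‖² is the weighted centroid p* = (Σwᵢpᵢ)/(Σwᵢ).
Σwᵢ = 1650.
Σwᵢxᵢ = 150·1 + 700·2 + 50·9 + 70·0 + 600·14 + 80·16 = 11680.
Σwᵢyᵢ = 150·11 + 700·8 + 50·1 + 70·13 + 600·10 + 80·2 = 14370.
x* = 11680/1650 = 7.08, y* = 14370/1650 = 8.71.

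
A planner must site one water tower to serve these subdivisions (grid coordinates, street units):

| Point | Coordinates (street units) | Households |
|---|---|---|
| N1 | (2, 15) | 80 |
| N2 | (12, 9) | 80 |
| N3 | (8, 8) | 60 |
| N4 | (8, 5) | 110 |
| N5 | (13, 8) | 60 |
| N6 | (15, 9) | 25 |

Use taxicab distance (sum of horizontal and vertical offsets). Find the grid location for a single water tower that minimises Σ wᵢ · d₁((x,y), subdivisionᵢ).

Manhattan distance separates: Σwᵢ(|x−xᵢ|+|y−yᵢ|) = Σwᵢ|x−xᵢ| + Σwᵢ|y−yᵢ|, so x and y are optimised independently as 1-D weighted medians.
Total weight W = 415; half = 207.5.
x-coordinate, sorted with cumulative weight:
  x=2 (N1, w=80) cum 80
  x=8 (N3, w=60) cum 140
  x=8 (N4, w=110) cum 250  ← median
  x=12 (N2, w=80) cum 330
  x=13 (N5, w=60) cum 390
  x=15 (N6, w=25) cum 415
⇒ x* = 8
y-coordinate, sorted with cumulative weight:
  y=5 (N4, w=110) cum 110
  y=8 (N3, w=60) cum 170
  y=8 (N5, w=60) cum 230  ← median
  y=9 (N2, w=80) cum 310
  y=9 (N6, w=25) cum 335
  y=15 (N1, w=80) cum 415
⇒ y* = 8

(8, 8)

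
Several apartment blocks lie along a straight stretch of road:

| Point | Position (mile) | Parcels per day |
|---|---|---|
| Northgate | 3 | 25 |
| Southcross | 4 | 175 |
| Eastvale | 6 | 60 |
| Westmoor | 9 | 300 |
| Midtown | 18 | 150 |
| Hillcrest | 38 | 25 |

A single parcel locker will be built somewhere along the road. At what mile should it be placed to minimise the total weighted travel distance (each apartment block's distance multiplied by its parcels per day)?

x = 9

For a sum of weighted absolute distances on a line, the optimum is the weighted median (not the mean). Total weight W = 735; half-weight = 367.5.
Sort by position and accumulate weight:
  mile 3 (Northgate, w=25) → cum 25
  mile 4 (Southcross, w=175) → cum 200
  mile 6 (Eastvale, w=60) → cum 260
  mile 9 (Westmoor, w=300) → cum 560  ≥ 367.5 → median here
  mile 18 (Midtown, w=150) → cum 710
  mile 38 (Hillcrest, w=25) → cum 735
Optimal location: mile 9.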